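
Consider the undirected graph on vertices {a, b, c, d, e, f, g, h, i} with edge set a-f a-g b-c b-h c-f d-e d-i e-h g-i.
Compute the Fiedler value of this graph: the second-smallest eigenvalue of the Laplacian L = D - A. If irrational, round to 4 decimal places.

0.4679

Reading degrees in the order [a, b, c, d, e, f, g, h, i] gives [2, 2, 2, 2, 2, 2, 2, 2, 2]; set D = diag(2, 2, 2, 2, 2, 2, 2, 2, 2) and form L = D - A. The sorted Laplacian eigenvalues are [0, 0.4679, 0.4679, 1.6527, 1.6527, 3, 3, 3.8794, 3.8794]; the algebraic connectivity is the second entry, 0.4679. The largest eigenvalue, 3.8794, is at most the vertex count 9.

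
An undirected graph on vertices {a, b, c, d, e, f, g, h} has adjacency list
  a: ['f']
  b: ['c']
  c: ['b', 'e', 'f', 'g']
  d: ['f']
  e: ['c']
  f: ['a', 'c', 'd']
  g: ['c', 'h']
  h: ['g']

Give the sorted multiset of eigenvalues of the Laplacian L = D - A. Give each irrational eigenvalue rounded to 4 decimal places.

Each diagonal entry of L is the vertex degree and each off-diagonal entry is -1 where an edge is present, 0 otherwise; in the order [a, b, c, d, e, f, g, h] the diagonal is [1, 1, 4, 1, 1, 3, 2, 1]. The multiplicity of 0 as a Laplacian eigenvalue equals the number of connected components. The single zero eigenvalue shows the graph is connected.

[0, 0.3187, 0.5858, 1, 1, 2.3579, 3.4142, 5.3234]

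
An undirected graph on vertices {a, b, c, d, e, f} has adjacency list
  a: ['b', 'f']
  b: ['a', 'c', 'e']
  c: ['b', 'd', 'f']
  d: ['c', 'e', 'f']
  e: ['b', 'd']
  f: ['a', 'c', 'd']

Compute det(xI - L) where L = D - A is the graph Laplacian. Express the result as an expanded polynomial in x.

x^6 - 16x^5 + 98x^4 - 286x^3 + 397x^2 - 210x

With the vertex order [a, b, c, d, e, f], the degrees are [2, 3, 3, 3, 2, 3], giving D = diag(2, 3, 3, 3, 2, 3) and L = D - A. L has integer entries, so p(x) = det(xI - L) has integer coefficients. Expanding the determinant yields x^6 - 16x^5 + 98x^4 - 286x^3 + 397x^2 - 210x. Since p(0) = det(-L) = 0, x divides p(x). There is one zero in the spectrum, matching the 1 component.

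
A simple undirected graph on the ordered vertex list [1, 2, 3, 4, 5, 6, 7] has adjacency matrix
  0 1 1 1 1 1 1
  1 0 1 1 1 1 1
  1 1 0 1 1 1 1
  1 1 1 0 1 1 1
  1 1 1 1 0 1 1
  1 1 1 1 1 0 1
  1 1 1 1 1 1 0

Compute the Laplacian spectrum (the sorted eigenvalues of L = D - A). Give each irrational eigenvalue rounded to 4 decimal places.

[0, 7, 7, 7, 7, 7, 7]

With the vertex order [1, 2, 3, 4, 5, 6, 7], the degrees are [6, 6, 6, 6, 6, 6, 6], giving D = diag(6, 6, 6, 6, 6, 6, 6) and L = D - A. The multiplicity of 0 as a Laplacian eigenvalue equals the number of connected components. The single zero eigenvalue shows the graph is connected. By the matrix-tree theorem the graph has (1/7) * product of the nonzero eigenvalues = 16807 spanning trees.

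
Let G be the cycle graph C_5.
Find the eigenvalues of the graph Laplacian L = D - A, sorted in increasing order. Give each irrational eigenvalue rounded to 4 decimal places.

[0, 1.3820, 1.3820, 3.6180, 3.6180]

The graph has 5 vertices and degree multiset [2, 2, 2, 2, 2]; D is the diagonal matrix of degrees and L = D - A. Diagonalising L (or applying a numerical eigensolver to the 5x5 matrix) gives the spectrum above. There is one zero in the spectrum, matching the 1 component. The largest eigenvalue, 3.6180, is at most the vertex count 5.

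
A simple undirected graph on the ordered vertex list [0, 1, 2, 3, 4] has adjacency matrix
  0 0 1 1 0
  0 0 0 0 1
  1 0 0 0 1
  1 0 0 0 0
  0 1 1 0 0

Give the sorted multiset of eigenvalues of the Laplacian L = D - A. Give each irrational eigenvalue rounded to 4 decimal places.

With the vertex order [0, 1, 2, 3, 4], the degrees are [2, 1, 2, 1, 2], giving D = diag(2, 1, 2, 1, 2) and L = D - A. Diagonalising L (or applying a numerical eigensolver to the 5x5 matrix) gives the spectrum above. The single zero eigenvalue shows the graph is connected. There is one zero in the spectrum, matching the 1 component.

[0, 0.3820, 1.3820, 2.6180, 3.6180]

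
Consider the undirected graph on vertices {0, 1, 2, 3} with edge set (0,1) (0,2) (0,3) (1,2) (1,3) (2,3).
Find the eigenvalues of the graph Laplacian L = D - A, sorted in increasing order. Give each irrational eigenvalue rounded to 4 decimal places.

Reading degrees in the order [0, 1, 2, 3] gives [3, 3, 3, 3]; set D = diag(3, 3, 3, 3) and form L = D - A. L is symmetric positive semidefinite, so every eigenvalue is real and nonnegative. By the matrix-tree theorem the graph has (1/4) * product of the nonzero eigenvalues = 16 spanning trees.

[0, 4, 4, 4]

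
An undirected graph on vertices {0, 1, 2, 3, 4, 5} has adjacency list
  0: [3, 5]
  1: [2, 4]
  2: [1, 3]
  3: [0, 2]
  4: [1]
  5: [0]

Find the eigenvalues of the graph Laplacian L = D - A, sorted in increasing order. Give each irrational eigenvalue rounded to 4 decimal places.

With the vertex order [0, 1, 2, 3, 4, 5], the degrees are [2, 2, 2, 2, 1, 1], giving D = diag(2, 2, 2, 2, 1, 1) and L = D - A. L is symmetric positive semidefinite, so every eigenvalue is real and nonnegative. The eigenvalues sum to 10, which equals trace(L) = 2|E|. There is one zero in the spectrum, matching the 1 component.

[0, 0.2679, 1, 2, 3, 3.7321]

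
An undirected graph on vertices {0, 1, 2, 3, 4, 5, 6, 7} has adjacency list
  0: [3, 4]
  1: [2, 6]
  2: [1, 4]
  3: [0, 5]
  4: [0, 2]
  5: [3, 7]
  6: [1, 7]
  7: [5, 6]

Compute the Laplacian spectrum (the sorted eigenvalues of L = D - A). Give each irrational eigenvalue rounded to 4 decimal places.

[0, 0.5858, 0.5858, 2, 2, 3.4142, 3.4142, 4]

Reading degrees in the order [0, 1, 2, 3, 4, 5, 6, 7] gives [2, 2, 2, 2, 2, 2, 2, 2]; set D = diag(2, 2, 2, 2, 2, 2, 2, 2) and form L = D - A. L is symmetric positive semidefinite, so every eigenvalue is real and nonnegative. The single zero eigenvalue shows the graph is connected. The eigenvalues sum to 16, which equals trace(L) = 2|E|.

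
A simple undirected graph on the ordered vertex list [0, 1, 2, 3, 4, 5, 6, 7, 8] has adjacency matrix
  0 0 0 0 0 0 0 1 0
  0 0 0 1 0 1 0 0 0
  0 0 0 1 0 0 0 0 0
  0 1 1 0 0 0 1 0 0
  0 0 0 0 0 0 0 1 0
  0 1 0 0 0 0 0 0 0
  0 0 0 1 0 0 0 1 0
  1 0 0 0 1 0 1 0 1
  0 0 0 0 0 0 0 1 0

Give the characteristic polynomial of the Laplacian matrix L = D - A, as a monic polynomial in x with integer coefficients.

x^9 - 16x^8 + 101x^7 - 326x^6 + 587x^5 - 602x^4 + 340x^3 - 94x^2 + 9x

With the vertex order [0, 1, 2, 3, 4, 5, 6, 7, 8], the degrees are [1, 2, 1, 3, 1, 1, 2, 4, 1], giving D = diag(1, 2, 1, 3, 1, 1, 2, 4, 1) and L = D - A. Computing det(xI - L) by cofactor expansion (or equivalently via sum-over-permutations) gives x^9 - 16x^8 + 101x^7 - 326x^6 + 587x^5 - 602x^4 + 340x^3 - 94x^2 + 9x. Since p(0) = det(-L) = 0, x divides p(x).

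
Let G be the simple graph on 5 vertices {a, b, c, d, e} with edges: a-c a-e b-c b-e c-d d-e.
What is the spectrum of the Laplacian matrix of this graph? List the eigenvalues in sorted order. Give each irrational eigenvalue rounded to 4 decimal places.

[0, 2, 2, 3, 5]

With the vertex order [a, b, c, d, e], the degrees are [2, 2, 3, 2, 3], giving D = diag(2, 2, 3, 2, 3) and L = D - A. The multiplicity of 0 as a Laplacian eigenvalue equals the number of connected components.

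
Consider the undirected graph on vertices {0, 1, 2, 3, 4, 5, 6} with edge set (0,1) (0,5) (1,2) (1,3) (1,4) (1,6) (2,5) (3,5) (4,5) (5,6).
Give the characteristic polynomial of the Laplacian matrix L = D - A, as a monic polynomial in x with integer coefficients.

x^7 - 20x^6 + 155x^5 - 600x^4 + 1240x^3 - 1312x^2 + 560x

Each diagonal entry of L is the vertex degree and each off-diagonal entry is -1 where an edge is present, 0 otherwise; in the order [0, 1, 2, 3, 4, 5, 6] the diagonal is [2, 5, 2, 2, 2, 5, 2]. Computing det(xI - L) by cofactor expansion (or equivalently via sum-over-permutations) gives x^7 - 20x^6 + 155x^5 - 600x^4 + 1240x^3 - 1312x^2 + 560x. Since p(0) = det(-L) = 0, x divides p(x). By the matrix-tree theorem the graph has (1/7) * product of the nonzero eigenvalues = 80 spanning trees.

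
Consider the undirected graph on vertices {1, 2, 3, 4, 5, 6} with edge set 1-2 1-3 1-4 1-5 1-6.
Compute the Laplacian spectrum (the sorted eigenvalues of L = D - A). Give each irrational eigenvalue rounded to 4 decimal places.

[0, 1, 1, 1, 1, 6]

Each diagonal entry of L is the vertex degree and each off-diagonal entry is -1 where an edge is present, 0 otherwise; in the order [1, 2, 3, 4, 5, 6] the diagonal is [5, 1, 1, 1, 1, 1]. Since every row of L sums to 0, the all-ones vector is in the kernel and 0 is an eigenvalue.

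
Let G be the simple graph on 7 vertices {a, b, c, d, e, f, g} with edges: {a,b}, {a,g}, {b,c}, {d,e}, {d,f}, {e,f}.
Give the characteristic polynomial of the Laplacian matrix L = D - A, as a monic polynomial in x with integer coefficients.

x^7 - 12x^6 + 55x^5 - 118x^4 + 114x^3 - 36x^2

With the vertex order [a, b, c, d, e, f, g], the degrees are [2, 2, 1, 2, 2, 2, 1], giving D = diag(2, 2, 1, 2, 2, 2, 1) and L = D - A. L has integer entries, so p(x) = det(xI - L) has integer coefficients. Expanding the determinant yields x^7 - 12x^6 + 55x^5 - 118x^4 + 114x^3 - 36x^2. The coefficient of x^6 equals -trace(L) = -12, matching the sum of degrees. There are 2 zeros in the spectrum, matching the 2 components. The eigenvalues sum to 12, which equals trace(L) = 2|E|.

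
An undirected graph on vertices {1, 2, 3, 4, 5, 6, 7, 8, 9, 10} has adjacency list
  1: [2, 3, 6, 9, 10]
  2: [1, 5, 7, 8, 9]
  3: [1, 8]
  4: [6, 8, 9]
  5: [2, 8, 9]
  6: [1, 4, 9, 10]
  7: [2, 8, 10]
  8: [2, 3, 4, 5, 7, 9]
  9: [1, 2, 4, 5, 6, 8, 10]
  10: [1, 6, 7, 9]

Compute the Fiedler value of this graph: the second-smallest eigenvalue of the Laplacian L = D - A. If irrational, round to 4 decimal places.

With the vertex order [1, 2, 3, 4, 5, 6, 7, 8, 9, 10], the degrees are [5, 5, 2, 3, 3, 4, 3, 6, 7, 4], giving D = diag(5, 5, 2, 3, 3, 4, 3, 6, 7, 4) and L = D - A. The sorted Laplacian eigenvalues are [0, 1.8257, 2.2059, 2.5068, 3.2233, 4.8843, 5.4066, 6.5428, 7.1640, 8.2407]; the algebraic connectivity is the second entry, 1.8257. The largest eigenvalue, 8.2407, is at most the vertex count 10.

1.8257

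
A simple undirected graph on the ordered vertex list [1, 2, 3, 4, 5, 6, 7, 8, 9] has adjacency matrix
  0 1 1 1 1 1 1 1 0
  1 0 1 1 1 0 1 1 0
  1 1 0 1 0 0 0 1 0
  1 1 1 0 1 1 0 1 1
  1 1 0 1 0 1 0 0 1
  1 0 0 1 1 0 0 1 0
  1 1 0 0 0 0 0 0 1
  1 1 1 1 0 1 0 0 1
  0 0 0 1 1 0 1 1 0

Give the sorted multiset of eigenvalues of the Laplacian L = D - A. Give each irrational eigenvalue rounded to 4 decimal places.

Reading degrees in the order [1, 2, 3, 4, 5, 6, 7, 8, 9] gives [7, 6, 4, 7, 5, 4, 3, 6, 4]; set D = diag(7, 6, 4, 7, 5, 4, 3, 6, 4) and form L = D - A. Since every row of L sums to 0, the all-ones vector is in the kernel and 0 is an eigenvalue. There is one zero in the spectrum, matching the 1 component.

[0, 2.6868, 3.4880, 4.1678, 5.2238, 6.3445, 7.7087, 7.9441, 8.4363]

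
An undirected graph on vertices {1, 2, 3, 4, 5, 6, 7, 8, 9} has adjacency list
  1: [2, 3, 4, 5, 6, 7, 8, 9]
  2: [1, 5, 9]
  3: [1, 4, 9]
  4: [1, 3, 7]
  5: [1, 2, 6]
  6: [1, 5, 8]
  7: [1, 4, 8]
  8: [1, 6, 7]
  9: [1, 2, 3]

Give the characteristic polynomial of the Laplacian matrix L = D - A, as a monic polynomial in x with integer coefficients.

With the vertex order [1, 2, 3, 4, 5, 6, 7, 8, 9], the degrees are [8, 3, 3, 3, 3, 3, 3, 3, 3], giving D = diag(8, 3, 3, 3, 3, 3, 3, 3, 3) and L = D - A. L has integer entries, so p(x) = det(xI - L) has integer coefficients. Expanding the determinant yields x^9 - 32x^8 + 428x^7 - 3136x^6 + 13786x^5 - 37232x^4 + 60276x^3 - 53424x^2 + 19845x. Since p(0) = det(-L) = 0, x divides p(x). There is one zero in the spectrum, matching the 1 component. By the matrix-tree theorem the graph has (1/9) * product of the nonzero eigenvalues = 2205 spanning trees.

x^9 - 32x^8 + 428x^7 - 3136x^6 + 13786x^5 - 37232x^4 + 60276x^3 - 53424x^2 + 19845x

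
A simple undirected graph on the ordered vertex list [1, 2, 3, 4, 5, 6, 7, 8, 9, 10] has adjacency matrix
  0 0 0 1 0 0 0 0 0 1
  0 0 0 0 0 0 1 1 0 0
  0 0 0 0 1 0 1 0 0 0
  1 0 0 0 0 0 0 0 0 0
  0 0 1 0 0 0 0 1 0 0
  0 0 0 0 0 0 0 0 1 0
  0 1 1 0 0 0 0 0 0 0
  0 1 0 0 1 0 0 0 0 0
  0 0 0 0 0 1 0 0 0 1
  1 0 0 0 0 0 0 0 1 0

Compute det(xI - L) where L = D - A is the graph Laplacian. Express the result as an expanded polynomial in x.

With the vertex order [1, 2, 3, 4, 5, 6, 7, 8, 9, 10], the degrees are [2, 2, 2, 1, 2, 1, 2, 2, 2, 2], giving D = diag(2, 2, 2, 1, 2, 1, 2, 2, 2, 2) and L = D - A. L has integer entries, so p(x) = det(xI - L) has integer coefficients. Expanding the determinant yields x^10 - 18x^9 + 136x^8 - 560x^7 + 1365x^6 - 2000x^5 + 1700x^4 - 750x^3 + 125x^2. Since p(0) = det(-L) = 0, x divides p(x). There are 2 zeros in the spectrum, matching the 2 components.

x^10 - 18x^9 + 136x^8 - 560x^7 + 1365x^6 - 2000x^5 + 1700x^4 - 750x^3 + 125x^2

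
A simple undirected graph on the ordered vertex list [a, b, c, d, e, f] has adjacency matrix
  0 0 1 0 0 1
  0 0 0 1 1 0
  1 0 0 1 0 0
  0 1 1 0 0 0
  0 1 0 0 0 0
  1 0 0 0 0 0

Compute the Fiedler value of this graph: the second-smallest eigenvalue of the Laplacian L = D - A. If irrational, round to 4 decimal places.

Each diagonal entry of L is the vertex degree and each off-diagonal entry is -1 where an edge is present, 0 otherwise; in the order [a, b, c, d, e, f] the diagonal is [2, 2, 2, 2, 1, 1]. Computing the eigenvalues of L and sorting gives [0, 0.2679, 1, 2, 3, 3.7321]. The Fiedler value lambda_2 = 0.2679 is strictly positive, so the graph is connected. The eigenvalues sum to 10, which equals trace(L) = 2|E|.

0.2679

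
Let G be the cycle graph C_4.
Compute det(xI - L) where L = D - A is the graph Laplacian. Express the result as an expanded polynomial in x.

The graph has 4 vertices and degree multiset [2, 2, 2, 2]; D is the diagonal matrix of degrees and L = D - A. Computing det(xI - L) by cofactor expansion (or equivalently via sum-over-permutations) gives x^4 - 8x^3 + 20x^2 - 16x. The coefficient of x^3 equals -trace(L) = -8, matching the sum of degrees.

x^4 - 8x^3 + 20x^2 - 16x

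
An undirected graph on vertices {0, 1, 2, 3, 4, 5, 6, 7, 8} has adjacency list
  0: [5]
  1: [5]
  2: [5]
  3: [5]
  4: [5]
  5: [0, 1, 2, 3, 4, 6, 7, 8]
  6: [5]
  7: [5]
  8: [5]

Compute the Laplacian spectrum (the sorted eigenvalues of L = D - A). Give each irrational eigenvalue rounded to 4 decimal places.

[0, 1, 1, 1, 1, 1, 1, 1, 9]

Reading degrees in the order [0, 1, 2, 3, 4, 5, 6, 7, 8] gives [1, 1, 1, 1, 1, 8, 1, 1, 1]; set D = diag(1, 1, 1, 1, 1, 8, 1, 1, 1) and form L = D - A. Diagonalising L (or applying a numerical eigensolver to the 9x9 matrix) gives the spectrum above. The single zero eigenvalue shows the graph is connected. There is one zero in the spectrum, matching the 1 component.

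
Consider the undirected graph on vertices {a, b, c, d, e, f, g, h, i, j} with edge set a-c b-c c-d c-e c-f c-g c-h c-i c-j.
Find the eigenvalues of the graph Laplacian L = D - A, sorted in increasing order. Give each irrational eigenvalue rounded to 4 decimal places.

Each diagonal entry of L is the vertex degree and each off-diagonal entry is -1 where an edge is present, 0 otherwise; in the order [a, b, c, d, e, f, g, h, i, j] the diagonal is [1, 1, 9, 1, 1, 1, 1, 1, 1, 1]. Diagonalising L (or applying a numerical eigensolver to the 10x10 matrix) gives the spectrum above. The single zero eigenvalue shows the graph is connected. The eigenvalues sum to 18, which equals trace(L) = 2|E|.

[0, 1, 1, 1, 1, 1, 1, 1, 1, 10]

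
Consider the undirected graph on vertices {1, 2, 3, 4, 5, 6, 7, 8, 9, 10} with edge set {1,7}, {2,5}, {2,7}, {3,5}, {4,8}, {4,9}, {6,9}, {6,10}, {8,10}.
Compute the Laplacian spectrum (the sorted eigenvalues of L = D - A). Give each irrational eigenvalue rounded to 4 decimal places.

Each diagonal entry of L is the vertex degree and each off-diagonal entry is -1 where an edge is present, 0 otherwise; in the order [1, 2, 3, 4, 5, 6, 7, 8, 9, 10] the diagonal is [1, 2, 1, 2, 2, 2, 2, 2, 2, 2]. Diagonalising L (or applying a numerical eigensolver to the 10x10 matrix) gives the spectrum above. The 2 zero eigenvalues correspond to the 2 connected components. The largest eigenvalue, 3.6180, is at most the vertex count 10. There are 2 zeros in the spectrum, matching the 2 components.

[0, 0, 0.3820, 1.3820, 1.3820, 1.3820, 2.6180, 3.6180, 3.6180, 3.6180]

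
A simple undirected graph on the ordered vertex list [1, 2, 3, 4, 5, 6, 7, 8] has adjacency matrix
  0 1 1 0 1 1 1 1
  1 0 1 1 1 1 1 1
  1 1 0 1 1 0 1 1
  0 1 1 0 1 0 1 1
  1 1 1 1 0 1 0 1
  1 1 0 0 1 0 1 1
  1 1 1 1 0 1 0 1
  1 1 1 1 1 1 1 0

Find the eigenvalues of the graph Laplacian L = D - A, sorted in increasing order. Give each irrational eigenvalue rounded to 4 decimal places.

[0, 4.5858, 6, 6, 7.4142, 8, 8, 8]

With the vertex order [1, 2, 3, 4, 5, 6, 7, 8], the degrees are [6, 7, 6, 5, 6, 5, 6, 7], giving D = diag(6, 7, 6, 5, 6, 5, 6, 7) and L = D - A. Since every row of L sums to 0, the all-ones vector is in the kernel and 0 is an eigenvalue. There is one zero in the spectrum, matching the 1 component. By the matrix-tree theorem the graph has (1/8) * product of the nonzero eigenvalues = 78336 spanning trees.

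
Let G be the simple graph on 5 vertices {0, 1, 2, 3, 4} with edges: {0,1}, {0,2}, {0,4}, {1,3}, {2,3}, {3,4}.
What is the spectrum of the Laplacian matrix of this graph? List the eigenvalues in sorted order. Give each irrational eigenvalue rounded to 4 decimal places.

With the vertex order [0, 1, 2, 3, 4], the degrees are [3, 2, 2, 3, 2], giving D = diag(3, 2, 2, 3, 2) and L = D - A. The multiplicity of 0 as a Laplacian eigenvalue equals the number of connected components. The eigenvalues sum to 12, which equals trace(L) = 2|E|.

[0, 2, 2, 3, 5]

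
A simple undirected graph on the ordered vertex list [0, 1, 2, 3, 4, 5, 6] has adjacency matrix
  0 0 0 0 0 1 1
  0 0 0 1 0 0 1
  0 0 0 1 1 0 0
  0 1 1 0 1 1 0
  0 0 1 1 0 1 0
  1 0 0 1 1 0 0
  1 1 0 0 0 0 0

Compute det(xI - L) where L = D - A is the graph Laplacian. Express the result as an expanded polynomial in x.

x^7 - 18x^6 + 128x^5 - 456x^4 + 848x^3 - 768x^2 + 259x

With the vertex order [0, 1, 2, 3, 4, 5, 6], the degrees are [2, 2, 2, 4, 3, 3, 2], giving D = diag(2, 2, 2, 4, 3, 3, 2) and L = D - A. Computing det(xI - L) by cofactor expansion (or equivalently via sum-over-permutations) gives x^7 - 18x^6 + 128x^5 - 456x^4 + 848x^3 - 768x^2 + 259x. The coefficient of x^6 equals -trace(L) = -18, matching the sum of degrees. By the matrix-tree theorem the graph has (1/7) * product of the nonzero eigenvalues = 37 spanning trees.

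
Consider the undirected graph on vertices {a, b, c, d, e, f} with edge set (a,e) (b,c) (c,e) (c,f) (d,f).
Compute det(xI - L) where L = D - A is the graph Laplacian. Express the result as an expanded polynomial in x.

Each diagonal entry of L is the vertex degree and each off-diagonal entry is -1 where an edge is present, 0 otherwise; in the order [a, b, c, d, e, f] the diagonal is [1, 1, 3, 1, 2, 2]. L has integer entries, so p(x) = det(xI - L) has integer coefficients. Expanding the determinant yields x^6 - 10x^5 + 35x^4 - 52x^3 + 31x^2 - 6x. The constant term is 0 because L is singular (the all-ones vector lies in its kernel). By the matrix-tree theorem the graph has (1/6) * product of the nonzero eigenvalues = 1 spanning tree.

x^6 - 10x^5 + 35x^4 - 52x^3 + 31x^2 - 6x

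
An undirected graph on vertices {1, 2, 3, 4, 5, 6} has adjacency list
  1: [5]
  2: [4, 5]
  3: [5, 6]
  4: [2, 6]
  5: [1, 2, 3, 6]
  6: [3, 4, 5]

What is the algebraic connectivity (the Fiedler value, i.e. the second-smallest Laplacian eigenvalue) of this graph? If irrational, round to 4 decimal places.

0.8817

Each diagonal entry of L is the vertex degree and each off-diagonal entry is -1 where an edge is present, 0 otherwise; in the order [1, 2, 3, 4, 5, 6] the diagonal is [1, 2, 2, 2, 4, 3]. Computing the eigenvalues of L and sorting gives [0, 0.8817, 1.4506, 2.5341, 3.8647, 5.2688]. The Fiedler value lambda_2 = 0.8817 is strictly positive, so the graph is connected. By the matrix-tree theorem the graph has (1/6) * product of the nonzero eigenvalues = 11 spanning trees. The largest eigenvalue, 5.2688, is at most the vertex count 6.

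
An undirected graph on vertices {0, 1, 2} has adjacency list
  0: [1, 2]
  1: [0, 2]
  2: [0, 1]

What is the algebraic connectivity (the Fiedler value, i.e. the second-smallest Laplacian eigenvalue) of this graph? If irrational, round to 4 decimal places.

3

Reading degrees in the order [0, 1, 2] gives [2, 2, 2]; set D = diag(2, 2, 2) and form L = D - A. The smallest Laplacian eigenvalue is always 0. The next one, lambda_2 = 3, measures how hard the graph is to disconnect: larger values mean better connectivity. There is one zero in the spectrum, matching the 1 component. The eigenvalues sum to 6, which equals trace(L) = 2|E|.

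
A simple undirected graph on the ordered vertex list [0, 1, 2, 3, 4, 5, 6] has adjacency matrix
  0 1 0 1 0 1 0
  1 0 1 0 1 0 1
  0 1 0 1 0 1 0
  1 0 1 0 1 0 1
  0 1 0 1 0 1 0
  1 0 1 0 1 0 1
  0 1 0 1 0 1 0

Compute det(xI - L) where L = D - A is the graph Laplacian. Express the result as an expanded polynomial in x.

Each diagonal entry of L is the vertex degree and each off-diagonal entry is -1 where an edge is present, 0 otherwise; in the order [0, 1, 2, 3, 4, 5, 6] the diagonal is [3, 4, 3, 4, 3, 4, 3]. Computing det(xI - L) by cofactor expansion (or equivalently via sum-over-permutations) gives x^7 - 24x^6 + 234x^5 - 1192x^4 + 3357x^3 - 4968x^2 + 3024x. The coefficient of x^6 equals -trace(L) = -24, matching the sum of degrees. The largest eigenvalue, 7, is at most the vertex count 7. The eigenvalues sum to 24, which equals trace(L) = 2|E|.

x^7 - 24x^6 + 234x^5 - 1192x^4 + 3357x^3 - 4968x^2 + 3024x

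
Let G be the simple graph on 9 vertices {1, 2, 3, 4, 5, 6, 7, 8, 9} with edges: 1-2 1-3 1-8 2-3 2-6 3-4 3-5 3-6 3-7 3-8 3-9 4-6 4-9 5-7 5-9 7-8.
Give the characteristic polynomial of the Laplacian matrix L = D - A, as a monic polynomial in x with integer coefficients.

Each diagonal entry of L is the vertex degree and each off-diagonal entry is -1 where an edge is present, 0 otherwise; in the order [1, 2, 3, 4, 5, 6, 7, 8, 9] the diagonal is [3, 3, 8, 3, 3, 3, 3, 3, 3]. L has integer entries, so p(x) = det(xI - L) has integer coefficients. Expanding the determinant yields x^9 - 32x^8 + 428x^7 - 3136x^6 + 13786x^5 - 37232x^4 + 60276x^3 - 53424x^2 + 19845x. The coefficient of x^8 equals -trace(L) = -32, matching the sum of degrees. The eigenvalues sum to 32, which equals trace(L) = 2|E|. The largest eigenvalue, 9, is at most the vertex count 9.

x^9 - 32x^8 + 428x^7 - 3136x^6 + 13786x^5 - 37232x^4 + 60276x^3 - 53424x^2 + 19845x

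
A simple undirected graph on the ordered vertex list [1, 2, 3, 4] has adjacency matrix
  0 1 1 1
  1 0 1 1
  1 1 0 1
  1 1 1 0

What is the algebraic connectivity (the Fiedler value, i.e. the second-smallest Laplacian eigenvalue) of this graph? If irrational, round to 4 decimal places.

Reading degrees in the order [1, 2, 3, 4] gives [3, 3, 3, 3]; set D = diag(3, 3, 3, 3) and form L = D - A. The sorted Laplacian eigenvalues are [0, 4, 4, 4]; the algebraic connectivity is the second entry, 4.

4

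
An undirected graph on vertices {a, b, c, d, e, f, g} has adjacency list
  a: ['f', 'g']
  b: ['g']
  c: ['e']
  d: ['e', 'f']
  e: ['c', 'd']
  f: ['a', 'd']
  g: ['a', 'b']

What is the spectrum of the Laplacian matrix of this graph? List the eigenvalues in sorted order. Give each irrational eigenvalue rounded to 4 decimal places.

[0, 0.1981, 0.7530, 1.5550, 2.4450, 3.2470, 3.8019]

Each diagonal entry of L is the vertex degree and each off-diagonal entry is -1 where an edge is present, 0 otherwise; in the order [a, b, c, d, e, f, g] the diagonal is [2, 1, 1, 2, 2, 2, 2]. L is symmetric positive semidefinite, so every eigenvalue is real and nonnegative. The single zero eigenvalue shows the graph is connected. The eigenvalues sum to 12, which equals trace(L) = 2|E|.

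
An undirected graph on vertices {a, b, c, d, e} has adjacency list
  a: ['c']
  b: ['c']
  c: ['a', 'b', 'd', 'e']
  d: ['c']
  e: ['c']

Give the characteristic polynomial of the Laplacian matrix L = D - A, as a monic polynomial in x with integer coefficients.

Each diagonal entry of L is the vertex degree and each off-diagonal entry is -1 where an edge is present, 0 otherwise; in the order [a, b, c, d, e] the diagonal is [1, 1, 4, 1, 1]. L has integer entries, so p(x) = det(xI - L) has integer coefficients. Expanding the determinant yields x^5 - 8x^4 + 18x^3 - 16x^2 + 5x. The coefficient of x^4 equals -trace(L) = -8, matching the sum of degrees. By the matrix-tree theorem the graph has (1/5) * product of the nonzero eigenvalues = 1 spanning tree.

x^5 - 8x^4 + 18x^3 - 16x^2 + 5x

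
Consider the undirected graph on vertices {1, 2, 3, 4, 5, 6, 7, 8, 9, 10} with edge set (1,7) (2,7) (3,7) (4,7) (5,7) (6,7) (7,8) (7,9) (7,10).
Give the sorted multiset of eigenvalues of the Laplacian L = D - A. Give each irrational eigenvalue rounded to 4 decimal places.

[0, 1, 1, 1, 1, 1, 1, 1, 1, 10]

With the vertex order [1, 2, 3, 4, 5, 6, 7, 8, 9, 10], the degrees are [1, 1, 1, 1, 1, 1, 9, 1, 1, 1], giving D = diag(1, 1, 1, 1, 1, 1, 9, 1, 1, 1) and L = D - A. Diagonalising L (or applying a numerical eigensolver to the 10x10 matrix) gives the spectrum above. There is one zero in the spectrum, matching the 1 component. The largest eigenvalue, 10, is at most the vertex count 10.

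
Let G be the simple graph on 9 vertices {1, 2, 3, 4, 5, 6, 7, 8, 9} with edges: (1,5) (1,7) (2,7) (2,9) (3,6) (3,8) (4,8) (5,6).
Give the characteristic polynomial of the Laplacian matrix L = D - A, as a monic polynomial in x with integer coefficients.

Reading degrees in the order [1, 2, 3, 4, 5, 6, 7, 8, 9] gives [2, 2, 2, 1, 2, 2, 2, 2, 1]; set D = diag(2, 2, 2, 1, 2, 2, 2, 2, 1) and form L = D - A. L has integer entries, so p(x) = det(xI - L) has integer coefficients. Expanding the determinant yields x^9 - 16x^8 + 105x^7 - 364x^6 + 715x^5 - 792x^4 + 462x^3 - 120x^2 + 9x. The constant term is 0 because L is singular (the all-ones vector lies in its kernel). The eigenvalues sum to 16, which equals trace(L) = 2|E|.

x^9 - 16x^8 + 105x^7 - 364x^6 + 715x^5 - 792x^4 + 462x^3 - 120x^2 + 9x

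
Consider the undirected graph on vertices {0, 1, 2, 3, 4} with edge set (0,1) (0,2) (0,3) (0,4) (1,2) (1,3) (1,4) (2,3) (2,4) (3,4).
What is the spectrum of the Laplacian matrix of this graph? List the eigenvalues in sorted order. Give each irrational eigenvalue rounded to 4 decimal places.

Each diagonal entry of L is the vertex degree and each off-diagonal entry is -1 where an edge is present, 0 otherwise; in the order [0, 1, 2, 3, 4] the diagonal is [4, 4, 4, 4, 4]. L is symmetric positive semidefinite, so every eigenvalue is real and nonnegative. The eigenvalues sum to 20, which equals trace(L) = 2|E|.

[0, 5, 5, 5, 5]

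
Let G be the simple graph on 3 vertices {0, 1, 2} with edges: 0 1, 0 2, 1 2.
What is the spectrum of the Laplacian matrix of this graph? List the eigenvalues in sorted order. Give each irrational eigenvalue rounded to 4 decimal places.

[0, 3, 3]

Reading degrees in the order [0, 1, 2] gives [2, 2, 2]; set D = diag(2, 2, 2) and form L = D - A. The multiplicity of 0 as a Laplacian eigenvalue equals the number of connected components. The single zero eigenvalue shows the graph is connected. By the matrix-tree theorem the graph has (1/3) * product of the nonzero eigenvalues = 3 spanning trees.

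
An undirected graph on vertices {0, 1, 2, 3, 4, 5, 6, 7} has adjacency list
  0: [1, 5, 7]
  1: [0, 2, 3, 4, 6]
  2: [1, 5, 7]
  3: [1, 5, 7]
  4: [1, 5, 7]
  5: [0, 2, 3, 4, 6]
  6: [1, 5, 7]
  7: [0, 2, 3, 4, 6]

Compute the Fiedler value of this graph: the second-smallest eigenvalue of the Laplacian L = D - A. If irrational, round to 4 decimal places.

3

With the vertex order [0, 1, 2, 3, 4, 5, 6, 7], the degrees are [3, 5, 3, 3, 3, 5, 3, 5], giving D = diag(3, 5, 3, 3, 3, 5, 3, 5) and L = D - A. Computing the eigenvalues of L and sorting gives [0, 3, 3, 3, 3, 5, 5, 8]. The Fiedler value lambda_2 = 3 is strictly positive, so the graph is connected. There is one zero in the spectrum, matching the 1 component. By the matrix-tree theorem the graph has (1/8) * product of the nonzero eigenvalues = 2025 spanning trees.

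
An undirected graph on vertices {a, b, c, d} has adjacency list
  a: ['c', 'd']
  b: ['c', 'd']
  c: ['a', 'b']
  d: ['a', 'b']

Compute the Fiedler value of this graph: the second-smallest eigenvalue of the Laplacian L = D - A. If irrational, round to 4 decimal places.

Reading degrees in the order [a, b, c, d] gives [2, 2, 2, 2]; set D = diag(2, 2, 2, 2) and form L = D - A. Computing the eigenvalues of L and sorting gives [0, 2, 2, 4]. The Fiedler value lambda_2 = 2 is strictly positive, so the graph is connected. There is one zero in the spectrum, matching the 1 component.

2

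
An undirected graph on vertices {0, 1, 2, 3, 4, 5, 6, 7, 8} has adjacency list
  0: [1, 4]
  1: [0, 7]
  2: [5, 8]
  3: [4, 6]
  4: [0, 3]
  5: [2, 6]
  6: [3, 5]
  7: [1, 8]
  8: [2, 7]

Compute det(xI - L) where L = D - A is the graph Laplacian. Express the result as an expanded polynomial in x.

Each diagonal entry of L is the vertex degree and each off-diagonal entry is -1 where an edge is present, 0 otherwise; in the order [0, 1, 2, 3, 4, 5, 6, 7, 8] the diagonal is [2, 2, 2, 2, 2, 2, 2, 2, 2]. Computing det(xI - L) by cofactor expansion (or equivalently via sum-over-permutations) gives x^9 - 18x^8 + 135x^7 - 546x^6 + 1287x^5 - 1782x^4 + 1386x^3 - 540x^2 + 81x. Since p(0) = det(-L) = 0, x divides p(x). There is one zero in the spectrum, matching the 1 component.

x^9 - 18x^8 + 135x^7 - 546x^6 + 1287x^5 - 1782x^4 + 1386x^3 - 540x^2 + 81x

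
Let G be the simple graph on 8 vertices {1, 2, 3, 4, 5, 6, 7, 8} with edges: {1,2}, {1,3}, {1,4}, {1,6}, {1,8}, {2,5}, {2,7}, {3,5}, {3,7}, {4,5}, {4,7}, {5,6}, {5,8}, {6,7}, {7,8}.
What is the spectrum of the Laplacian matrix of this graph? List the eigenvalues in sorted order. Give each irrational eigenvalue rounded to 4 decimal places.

[0, 3, 3, 3, 3, 5, 5, 8]

Each diagonal entry of L is the vertex degree and each off-diagonal entry is -1 where an edge is present, 0 otherwise; in the order [1, 2, 3, 4, 5, 6, 7, 8] the diagonal is [5, 3, 3, 3, 5, 3, 5, 3]. The multiplicity of 0 as a Laplacian eigenvalue equals the number of connected components. The largest eigenvalue, 8, is at most the vertex count 8.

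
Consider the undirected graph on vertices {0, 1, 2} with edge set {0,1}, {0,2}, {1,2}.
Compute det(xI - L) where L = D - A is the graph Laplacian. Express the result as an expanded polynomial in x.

x^3 - 6x^2 + 9x

Each diagonal entry of L is the vertex degree and each off-diagonal entry is -1 where an edge is present, 0 otherwise; in the order [0, 1, 2] the diagonal is [2, 2, 2]. L has integer entries, so p(x) = det(xI - L) has integer coefficients. Expanding the determinant yields x^3 - 6x^2 + 9x. The coefficient of x^2 equals -trace(L) = -6, matching the sum of degrees. By the matrix-tree theorem the graph has (1/3) * product of the nonzero eigenvalues = 3 spanning trees.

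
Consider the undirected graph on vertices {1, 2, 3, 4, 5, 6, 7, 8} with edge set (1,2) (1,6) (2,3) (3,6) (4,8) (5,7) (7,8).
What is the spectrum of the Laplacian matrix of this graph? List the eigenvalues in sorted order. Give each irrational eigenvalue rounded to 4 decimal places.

[0, 0, 0.5858, 2, 2, 2, 3.4142, 4]

Each diagonal entry of L is the vertex degree and each off-diagonal entry is -1 where an edge is present, 0 otherwise; in the order [1, 2, 3, 4, 5, 6, 7, 8] the diagonal is [2, 2, 2, 1, 1, 2, 2, 2]. The multiplicity of 0 as a Laplacian eigenvalue equals the number of connected components. The 2 zero eigenvalues correspond to the 2 connected components. The largest eigenvalue, 4, is at most the vertex count 8. The eigenvalues sum to 14, which equals trace(L) = 2|E|.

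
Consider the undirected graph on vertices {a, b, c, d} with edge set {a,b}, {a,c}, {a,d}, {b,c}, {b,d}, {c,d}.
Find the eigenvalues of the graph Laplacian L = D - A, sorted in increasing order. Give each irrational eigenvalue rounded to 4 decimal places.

With the vertex order [a, b, c, d], the degrees are [3, 3, 3, 3], giving D = diag(3, 3, 3, 3) and L = D - A. Diagonalising L (or applying a numerical eigensolver to the 4x4 matrix) gives the spectrum above. The eigenvalues sum to 12, which equals trace(L) = 2|E|.

[0, 4, 4, 4]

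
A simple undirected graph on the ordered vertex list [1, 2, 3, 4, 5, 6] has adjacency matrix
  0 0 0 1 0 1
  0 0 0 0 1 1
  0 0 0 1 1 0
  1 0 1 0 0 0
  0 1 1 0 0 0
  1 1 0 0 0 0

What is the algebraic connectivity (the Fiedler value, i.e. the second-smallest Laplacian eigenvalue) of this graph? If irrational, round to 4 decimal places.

1

Reading degrees in the order [1, 2, 3, 4, 5, 6] gives [2, 2, 2, 2, 2, 2]; set D = diag(2, 2, 2, 2, 2, 2) and form L = D - A. The sorted Laplacian eigenvalues are [0, 1, 1, 3, 3, 4]; the algebraic connectivity is the second entry, 1.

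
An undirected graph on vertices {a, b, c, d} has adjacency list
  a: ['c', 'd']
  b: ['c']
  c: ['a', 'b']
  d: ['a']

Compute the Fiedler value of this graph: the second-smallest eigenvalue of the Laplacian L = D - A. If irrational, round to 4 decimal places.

0.5858

Reading degrees in the order [a, b, c, d] gives [2, 1, 2, 1]; set D = diag(2, 1, 2, 1) and form L = D - A. Computing the eigenvalues of L and sorting gives [0, 0.5858, 2, 3.4142]. The Fiedler value lambda_2 = 0.5858 is strictly positive, so the graph is connected. The eigenvalues sum to 6, which equals trace(L) = 2|E|. The largest eigenvalue, 3.4142, is at most the vertex count 4.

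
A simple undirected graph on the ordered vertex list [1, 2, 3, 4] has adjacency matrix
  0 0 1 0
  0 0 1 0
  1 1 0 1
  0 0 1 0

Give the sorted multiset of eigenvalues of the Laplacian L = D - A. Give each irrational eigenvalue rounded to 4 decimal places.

Each diagonal entry of L is the vertex degree and each off-diagonal entry is -1 where an edge is present, 0 otherwise; in the order [1, 2, 3, 4] the diagonal is [1, 1, 3, 1]. Diagonalising L (or applying a numerical eigensolver to the 4x4 matrix) gives the spectrum above.

[0, 1, 1, 4]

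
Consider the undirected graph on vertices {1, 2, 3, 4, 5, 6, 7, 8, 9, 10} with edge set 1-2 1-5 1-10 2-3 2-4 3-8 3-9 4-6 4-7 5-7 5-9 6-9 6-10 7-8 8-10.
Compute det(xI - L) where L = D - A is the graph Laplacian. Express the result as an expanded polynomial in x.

x^10 - 30x^9 + 390x^8 - 2880x^7 + 13305x^6 - 39882x^5 + 77640x^4 - 94800x^3 + 66000x^2 - 20000x

Reading degrees in the order [1, 2, 3, 4, 5, 6, 7, 8, 9, 10] gives [3, 3, 3, 3, 3, 3, 3, 3, 3, 3]; set D = diag(3, 3, 3, 3, 3, 3, 3, 3, 3, 3) and form L = D - A. The eigenvalues of L are [0, 2, 2, 2, 2, 2, 5, 5, 5, 5]; the characteristic polynomial is the product of (x - lambda_i), which multiplies out to x^10 - 30x^9 + 390x^8 - 2880x^7 + 13305x^6 - 39882x^5 + 77640x^4 - 94800x^3 + 66000x^2 - 20000x. The constant term is 0 because L is singular (the all-ones vector lies in its kernel). The eigenvalues sum to 30, which equals trace(L) = 2|E|. The largest eigenvalue, 5, is at most the vertex count 10.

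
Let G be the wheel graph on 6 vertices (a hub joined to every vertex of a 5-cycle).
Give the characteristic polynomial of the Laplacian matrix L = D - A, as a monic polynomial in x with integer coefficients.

x^6 - 20x^5 + 155x^4 - 580x^3 + 1045x^2 - 726x

The graph has 6 vertices and degree multiset [5, 3, 3, 3, 3, 3]; D is the diagonal matrix of degrees and L = D - A. L has integer entries, so p(x) = det(xI - L) has integer coefficients. Expanding the determinant yields x^6 - 20x^5 + 155x^4 - 580x^3 + 1045x^2 - 726x. The constant term is 0 because L is singular (the all-ones vector lies in its kernel). The eigenvalues sum to 20, which equals trace(L) = 2|E|.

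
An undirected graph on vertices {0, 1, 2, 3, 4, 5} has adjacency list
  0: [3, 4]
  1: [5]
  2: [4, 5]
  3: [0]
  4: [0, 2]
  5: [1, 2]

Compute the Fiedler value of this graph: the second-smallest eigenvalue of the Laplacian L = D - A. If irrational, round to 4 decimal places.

Reading degrees in the order [0, 1, 2, 3, 4, 5] gives [2, 1, 2, 1, 2, 2]; set D = diag(2, 1, 2, 1, 2, 2) and form L = D - A. Computing the eigenvalues of L and sorting gives [0, 0.2679, 1, 2, 3, 3.7321]. The Fiedler value lambda_2 = 0.2679 is strictly positive, so the graph is connected. The eigenvalues sum to 10, which equals trace(L) = 2|E|. The largest eigenvalue, 3.7321, is at most the vertex count 6.

0.2679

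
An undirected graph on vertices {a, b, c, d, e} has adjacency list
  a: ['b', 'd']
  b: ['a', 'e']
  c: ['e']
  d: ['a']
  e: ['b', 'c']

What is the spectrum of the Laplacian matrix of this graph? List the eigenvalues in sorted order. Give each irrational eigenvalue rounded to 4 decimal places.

Reading degrees in the order [a, b, c, d, e] gives [2, 2, 1, 1, 2]; set D = diag(2, 2, 1, 1, 2) and form L = D - A. The multiplicity of 0 as a Laplacian eigenvalue equals the number of connected components. The single zero eigenvalue shows the graph is connected. The eigenvalues sum to 8, which equals trace(L) = 2|E|.

[0, 0.3820, 1.3820, 2.6180, 3.6180]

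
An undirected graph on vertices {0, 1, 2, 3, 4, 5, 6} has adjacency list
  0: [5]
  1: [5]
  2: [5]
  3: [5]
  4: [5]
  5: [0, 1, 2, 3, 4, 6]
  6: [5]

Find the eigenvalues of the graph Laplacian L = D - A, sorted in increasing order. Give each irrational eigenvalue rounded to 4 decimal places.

[0, 1, 1, 1, 1, 1, 7]

With the vertex order [0, 1, 2, 3, 4, 5, 6], the degrees are [1, 1, 1, 1, 1, 6, 1], giving D = diag(1, 1, 1, 1, 1, 6, 1) and L = D - A. Diagonalising L (or applying a numerical eigensolver to the 7x7 matrix) gives the spectrum above. There is one zero in the spectrum, matching the 1 component. By the matrix-tree theorem the graph has (1/7) * product of the nonzero eigenvalues = 1 spanning tree.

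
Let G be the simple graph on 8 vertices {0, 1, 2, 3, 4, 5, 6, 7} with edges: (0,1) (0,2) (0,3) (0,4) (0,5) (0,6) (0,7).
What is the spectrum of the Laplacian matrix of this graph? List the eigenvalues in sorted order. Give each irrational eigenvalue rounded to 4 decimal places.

With the vertex order [0, 1, 2, 3, 4, 5, 6, 7], the degrees are [7, 1, 1, 1, 1, 1, 1, 1], giving D = diag(7, 1, 1, 1, 1, 1, 1, 1) and L = D - A. Diagonalising L (or applying a numerical eigensolver to the 8x8 matrix) gives the spectrum above. The single zero eigenvalue shows the graph is connected.

[0, 1, 1, 1, 1, 1, 1, 8]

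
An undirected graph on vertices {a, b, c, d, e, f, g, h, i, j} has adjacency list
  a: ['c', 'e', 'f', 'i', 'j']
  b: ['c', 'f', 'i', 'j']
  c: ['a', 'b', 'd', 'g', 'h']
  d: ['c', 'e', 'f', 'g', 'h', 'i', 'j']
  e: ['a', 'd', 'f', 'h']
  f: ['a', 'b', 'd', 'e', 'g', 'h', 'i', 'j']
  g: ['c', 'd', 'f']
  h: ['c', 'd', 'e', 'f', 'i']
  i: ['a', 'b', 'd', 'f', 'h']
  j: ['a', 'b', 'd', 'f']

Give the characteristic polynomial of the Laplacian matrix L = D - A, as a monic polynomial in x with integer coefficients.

x^10 - 50x^9 + 1090x^8 - 13596x^7 + 106927x^6 - 549820x^5 + 1848297x^4 - 3916428x^3 + 4745755x^2 - 2505200x

Reading degrees in the order [a, b, c, d, e, f, g, h, i, j] gives [5, 4, 5, 7, 4, 8, 3, 5, 5, 4]; set D = diag(5, 4, 5, 7, 4, 8, 3, 5, 5, 4) and form L = D - A. L has integer entries, so p(x) = det(xI - L) has integer coefficients. Expanding the determinant yields x^10 - 50x^9 + 1090x^8 - 13596x^7 + 106927x^6 - 549820x^5 + 1848297x^4 - 3916428x^3 + 4745755x^2 - 2505200x. The constant term is 0 because L is singular (the all-ones vector lies in its kernel).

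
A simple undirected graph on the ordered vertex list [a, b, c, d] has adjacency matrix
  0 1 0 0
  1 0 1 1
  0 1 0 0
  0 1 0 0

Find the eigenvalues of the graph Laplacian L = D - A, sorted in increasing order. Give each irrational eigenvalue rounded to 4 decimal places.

[0, 1, 1, 4]

Each diagonal entry of L is the vertex degree and each off-diagonal entry is -1 where an edge is present, 0 otherwise; in the order [a, b, c, d] the diagonal is [1, 3, 1, 1]. L is symmetric positive semidefinite, so every eigenvalue is real and nonnegative. The single zero eigenvalue shows the graph is connected.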